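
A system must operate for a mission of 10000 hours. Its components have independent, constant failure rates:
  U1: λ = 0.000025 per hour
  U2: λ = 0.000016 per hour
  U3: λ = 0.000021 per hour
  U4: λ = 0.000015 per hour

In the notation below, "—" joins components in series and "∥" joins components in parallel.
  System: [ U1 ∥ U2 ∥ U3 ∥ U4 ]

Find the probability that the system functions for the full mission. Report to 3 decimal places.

R(U1) = exp(−0.000025 × 10000) = 0.77880
R(U2) = exp(−0.000016 × 10000) = 0.85214
R(U3) = exp(−0.000021 × 10000) = 0.81058
R(U4) = exp(−0.000015 × 10000) = 0.86071
Parallel (U1, U2, U3, and U4): 1 − (1 − 0.77880)(1 − 0.85214)(1 − 0.81058)(1 − 0.86071) = 0.999

0.999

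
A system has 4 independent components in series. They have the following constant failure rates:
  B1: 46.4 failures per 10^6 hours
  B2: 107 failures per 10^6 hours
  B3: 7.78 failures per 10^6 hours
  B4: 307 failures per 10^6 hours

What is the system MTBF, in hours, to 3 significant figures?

Series of exponential components: λ_sys = Σ λ_i
λ_sys = 0.0000464 + 0.000107 + 0.00000778 + 0.000307 = 4.6818e-04 /h
MTBF = 1 / λ_sys = 2140 h

2140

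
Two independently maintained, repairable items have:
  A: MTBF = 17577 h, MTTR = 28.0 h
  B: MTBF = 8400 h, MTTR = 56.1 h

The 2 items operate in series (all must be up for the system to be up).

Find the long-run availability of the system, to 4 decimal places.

A(A) = MTBF/(MTBF+MTTR) = 17577/(17577+28.0) = 0.998410
A(B) = MTBF/(MTBF+MTTR) = 8400/(8400+56.1) = 0.993366
Series availability: 0.998410 × 0.993366 = 0.9918

0.9918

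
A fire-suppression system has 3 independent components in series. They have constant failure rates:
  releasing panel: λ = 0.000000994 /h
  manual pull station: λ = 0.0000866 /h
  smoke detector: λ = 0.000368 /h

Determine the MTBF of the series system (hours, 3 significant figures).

2190

Series of exponential components: λ_sys = Σ λ_i
λ_sys = 0.000000994 + 0.0000866 + 0.000368 = 4.5559e-04 /h
MTBF = 1 / λ_sys = 2190 h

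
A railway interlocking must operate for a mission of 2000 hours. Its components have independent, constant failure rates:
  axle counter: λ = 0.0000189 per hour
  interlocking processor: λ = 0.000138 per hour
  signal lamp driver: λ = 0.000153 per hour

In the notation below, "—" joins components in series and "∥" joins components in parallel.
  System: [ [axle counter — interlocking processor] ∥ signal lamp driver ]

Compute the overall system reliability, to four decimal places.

0.9290

R(axle counter) = exp(−0.0000189 × 2000) = 0.962906
R(interlocking processor) = exp(−0.000138 × 2000) = 0.758813
R(signal lamp driver) = exp(−0.000153 × 2000) = 0.736387
Series (axle counter and interlocking processor): 0.962906 × 0.758813 = 0.730666
Parallel ([0.730666] and signal lamp driver): 1 − (1 − 0.730666)(1 − 0.736387) = 0.9290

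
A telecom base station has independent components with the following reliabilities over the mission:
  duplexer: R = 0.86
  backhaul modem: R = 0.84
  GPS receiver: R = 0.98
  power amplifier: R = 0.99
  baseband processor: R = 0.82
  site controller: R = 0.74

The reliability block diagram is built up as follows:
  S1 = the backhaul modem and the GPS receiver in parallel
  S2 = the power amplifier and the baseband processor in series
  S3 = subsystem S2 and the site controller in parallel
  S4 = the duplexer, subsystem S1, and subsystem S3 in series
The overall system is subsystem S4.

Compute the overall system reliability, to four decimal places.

Parallel (backhaul modem and GPS receiver): 1 − (1 − 0.840000)(1 − 0.980000) = 0.996800
Series (power amplifier and baseband processor): 0.990000 × 0.820000 = 0.811800
Parallel ([0.811800] and site controller): 1 − (1 − 0.811800)(1 − 0.740000) = 0.951068
Series (duplexer, [0.996800], and [0.951068]): 0.860000 × 0.996800 × 0.951068 = 0.8153

0.8153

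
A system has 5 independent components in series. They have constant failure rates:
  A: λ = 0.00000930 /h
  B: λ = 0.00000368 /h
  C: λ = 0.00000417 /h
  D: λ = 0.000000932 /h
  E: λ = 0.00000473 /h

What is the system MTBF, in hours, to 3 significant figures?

43800

Series of exponential components: λ_sys = Σ λ_i
λ_sys = 0.00000930 + 0.00000368 + 0.00000417 + 0.000000932 + 0.00000473 = 2.2812e-05 /h
MTBF = 1 / λ_sys = 43800 h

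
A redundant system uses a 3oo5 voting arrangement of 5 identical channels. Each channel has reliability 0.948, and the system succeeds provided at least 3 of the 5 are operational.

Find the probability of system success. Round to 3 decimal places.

R = Σ_{i=3}^{5} C(5,i) p^i (1−p)^{5−i} with p = 0.948
C(5,3)·0.948^3·0.052^2 = 0.02304
C(5,4)·0.948^4·0.052^1 = 0.20999
C(5,5)·0.948^5·0.052^0 = 0.76567
Sum = 0.999

0.999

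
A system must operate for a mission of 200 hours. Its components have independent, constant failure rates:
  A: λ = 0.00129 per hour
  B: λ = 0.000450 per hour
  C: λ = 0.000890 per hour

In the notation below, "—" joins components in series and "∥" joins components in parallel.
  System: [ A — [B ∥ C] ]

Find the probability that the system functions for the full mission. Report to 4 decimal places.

R(A) = exp(−0.00129 × 200) = 0.772595
R(B) = exp(−0.000450 × 200) = 0.913931
R(C) = exp(−0.000890 × 200) = 0.836942
Parallel (B and C): 1 − (1 − 0.913931)(1 − 0.836942) = 0.985966
Series (A and [0.985966]): 0.772595 × 0.985966 = 0.7618

0.7618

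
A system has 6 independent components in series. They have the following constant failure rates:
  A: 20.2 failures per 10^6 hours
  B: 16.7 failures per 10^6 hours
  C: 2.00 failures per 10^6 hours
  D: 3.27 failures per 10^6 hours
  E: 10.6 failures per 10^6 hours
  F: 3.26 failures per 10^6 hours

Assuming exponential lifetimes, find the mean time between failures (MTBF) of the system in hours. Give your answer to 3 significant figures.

17800

Series of exponential components: λ_sys = Σ λ_i
λ_sys = 0.0000202 + 0.0000167 + 0.00000200 + 0.00000327 + 0.0000106 + 0.00000326 = 5.6030e-05 /h
MTBF = 1 / λ_sys = 17800 h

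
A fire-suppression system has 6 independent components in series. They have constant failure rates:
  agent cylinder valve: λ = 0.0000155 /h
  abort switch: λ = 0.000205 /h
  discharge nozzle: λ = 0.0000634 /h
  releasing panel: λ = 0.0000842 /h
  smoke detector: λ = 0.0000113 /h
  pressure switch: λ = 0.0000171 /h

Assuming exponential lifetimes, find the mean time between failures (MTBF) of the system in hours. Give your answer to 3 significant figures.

Series of exponential components: λ_sys = Σ λ_i
λ_sys = 0.0000155 + 0.000205 + 0.0000634 + 0.0000842 + 0.0000113 + 0.0000171 = 3.9650e-04 /h
MTBF = 1 / λ_sys = 2520 h

2520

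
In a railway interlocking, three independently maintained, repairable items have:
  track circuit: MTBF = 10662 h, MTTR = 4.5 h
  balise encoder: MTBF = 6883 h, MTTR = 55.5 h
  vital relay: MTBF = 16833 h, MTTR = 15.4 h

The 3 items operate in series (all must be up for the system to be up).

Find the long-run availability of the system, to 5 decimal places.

A(track circuit) = MTBF/(MTBF+MTTR) = 10662/(10662+4.5) = 0.999578
A(balise encoder) = MTBF/(MTBF+MTTR) = 6883/(6883+55.5) = 0.992001
A(vital relay) = MTBF/(MTBF+MTTR) = 16833/(16833+15.4) = 0.999086
Series availability: 0.999578 × 0.992001 × 0.999086 = 0.99068

0.99068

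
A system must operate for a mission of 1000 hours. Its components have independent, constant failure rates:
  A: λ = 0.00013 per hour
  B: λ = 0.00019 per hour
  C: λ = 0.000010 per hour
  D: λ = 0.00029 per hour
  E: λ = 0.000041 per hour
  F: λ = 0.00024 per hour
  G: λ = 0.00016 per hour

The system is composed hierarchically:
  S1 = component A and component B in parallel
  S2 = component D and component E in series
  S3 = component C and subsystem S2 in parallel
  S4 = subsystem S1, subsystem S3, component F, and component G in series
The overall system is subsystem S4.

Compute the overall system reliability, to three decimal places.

R(A) = exp(−0.00013 × 1000) = 0.87810
R(B) = exp(−0.00019 × 1000) = 0.82696
R(C) = exp(−0.000010 × 1000) = 0.99005
R(D) = exp(−0.00029 × 1000) = 0.74826
R(E) = exp(−0.000041 × 1000) = 0.95983
R(F) = exp(−0.00024 × 1000) = 0.78663
R(G) = exp(−0.00016 × 1000) = 0.85214
Parallel (A and B): 1 − (1 − 0.87810)(1 − 0.82696) = 0.97891
Series (D and E): 0.74826 × 0.95983 = 0.71820
Parallel (C and [0.71820]): 1 − (1 − 0.99005)(1 − 0.71820) = 0.99720
Series ([0.97891], [0.99720], F, and G): 0.97891 × 0.99720 × 0.78663 × 0.85214 = 0.654

0.654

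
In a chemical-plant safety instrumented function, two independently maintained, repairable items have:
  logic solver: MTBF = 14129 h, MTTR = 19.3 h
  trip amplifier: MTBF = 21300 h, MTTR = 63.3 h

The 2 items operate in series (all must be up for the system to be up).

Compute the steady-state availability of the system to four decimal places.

0.9957

A(logic solver) = MTBF/(MTBF+MTTR) = 14129/(14129+19.3) = 0.998636
A(trip amplifier) = MTBF/(MTBF+MTTR) = 21300/(21300+63.3) = 0.997037
Series availability: 0.998636 × 0.997037 = 0.9957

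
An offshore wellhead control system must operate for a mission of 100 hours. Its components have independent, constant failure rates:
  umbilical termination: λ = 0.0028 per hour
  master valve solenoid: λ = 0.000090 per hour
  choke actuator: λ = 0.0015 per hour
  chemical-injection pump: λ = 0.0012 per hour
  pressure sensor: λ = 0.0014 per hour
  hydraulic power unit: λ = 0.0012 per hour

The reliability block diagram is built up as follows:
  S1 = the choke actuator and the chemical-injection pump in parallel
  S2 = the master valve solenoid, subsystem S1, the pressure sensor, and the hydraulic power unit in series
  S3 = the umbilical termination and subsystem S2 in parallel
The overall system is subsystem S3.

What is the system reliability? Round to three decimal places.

0.939

R(umbilical termination) = exp(−0.0028 × 100) = 0.75578
R(master valve solenoid) = exp(−0.000090 × 100) = 0.99104
R(choke actuator) = exp(−0.0015 × 100) = 0.86071
R(chemical-injection pump) = exp(−0.0012 × 100) = 0.88692
R(pressure sensor) = exp(−0.0014 × 100) = 0.86936
R(hydraulic power unit) = exp(−0.0012 × 100) = 0.88692
Parallel (choke actuator and chemical-injection pump): 1 − (1 − 0.86071)(1 − 0.88692) = 0.98425
Series (master valve solenoid, [0.98425], pressure sensor, and hydraulic power unit): 0.99104 × 0.98425 × 0.86936 × 0.88692 = 0.75211
Parallel (umbilical termination and [0.75211]): 1 − (1 − 0.75578)(1 − 0.75211) = 0.939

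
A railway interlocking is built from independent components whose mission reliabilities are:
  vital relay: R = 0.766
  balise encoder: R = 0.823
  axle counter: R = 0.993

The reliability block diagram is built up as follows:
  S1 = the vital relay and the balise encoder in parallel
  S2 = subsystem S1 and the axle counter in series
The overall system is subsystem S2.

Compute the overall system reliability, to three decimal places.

Parallel (vital relay and balise encoder): 1 − (1 − 0.76600)(1 − 0.82300) = 0.95858
Series ([0.95858] and axle counter): 0.95858 × 0.99300 = 0.952

0.952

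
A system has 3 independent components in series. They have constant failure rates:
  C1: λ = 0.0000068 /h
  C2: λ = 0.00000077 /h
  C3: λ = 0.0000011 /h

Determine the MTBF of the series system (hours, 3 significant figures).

Series of exponential components: λ_sys = Σ λ_i
λ_sys = 0.0000068 + 0.00000077 + 0.0000011 = 8.6700e-06 /h
MTBF = 1 / λ_sys = 115000 h

115000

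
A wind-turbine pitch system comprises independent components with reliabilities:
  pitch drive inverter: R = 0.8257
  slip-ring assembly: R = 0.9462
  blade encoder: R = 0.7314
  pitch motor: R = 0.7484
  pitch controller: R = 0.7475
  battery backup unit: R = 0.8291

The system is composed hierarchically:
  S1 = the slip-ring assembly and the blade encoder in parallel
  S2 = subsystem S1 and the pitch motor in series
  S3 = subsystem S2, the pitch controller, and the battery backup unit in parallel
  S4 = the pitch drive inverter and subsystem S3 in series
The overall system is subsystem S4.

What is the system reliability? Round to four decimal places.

0.8163

Parallel (slip-ring assembly and blade encoder): 1 − (1 − 0.946200)(1 − 0.731400) = 0.985549
Series ([0.985549] and pitch motor): 0.985549 × 0.748400 = 0.737585
Parallel ([0.737585], pitch controller, and battery backup unit): 1 − (1 − 0.737585)(1 − 0.747500)(1 − 0.829100) = 0.988676
Series (pitch drive inverter and [0.988676]): 0.825700 × 0.988676 = 0.8163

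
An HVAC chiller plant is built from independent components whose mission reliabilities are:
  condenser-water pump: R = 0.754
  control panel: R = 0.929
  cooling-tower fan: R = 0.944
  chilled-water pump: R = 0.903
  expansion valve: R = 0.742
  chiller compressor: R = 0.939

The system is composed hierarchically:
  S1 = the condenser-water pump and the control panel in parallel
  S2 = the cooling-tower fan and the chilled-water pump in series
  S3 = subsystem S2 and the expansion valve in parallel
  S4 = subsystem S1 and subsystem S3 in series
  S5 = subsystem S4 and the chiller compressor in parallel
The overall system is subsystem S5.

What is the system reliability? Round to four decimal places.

Parallel (condenser-water pump and control panel): 1 − (1 − 0.754000)(1 − 0.929000) = 0.982534
Series (cooling-tower fan and chilled-water pump): 0.944000 × 0.903000 = 0.852432
Parallel ([0.852432] and expansion valve): 1 − (1 − 0.852432)(1 − 0.742000) = 0.961927
Series ([0.982534] and [0.961927]): 0.982534 × 0.961927 = 0.945126
Parallel ([0.945126] and chiller compressor): 1 − (1 − 0.945126)(1 − 0.939000) = 0.9967

0.9967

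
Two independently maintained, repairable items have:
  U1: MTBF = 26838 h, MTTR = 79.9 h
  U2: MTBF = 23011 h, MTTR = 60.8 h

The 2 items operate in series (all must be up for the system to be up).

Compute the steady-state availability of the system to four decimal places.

A(U1) = MTBF/(MTBF+MTTR) = 26838/(26838+79.9) = 0.997032
A(U2) = MTBF/(MTBF+MTTR) = 23011/(23011+60.8) = 0.997365
Series availability: 0.997032 × 0.997365 = 0.9944

0.9944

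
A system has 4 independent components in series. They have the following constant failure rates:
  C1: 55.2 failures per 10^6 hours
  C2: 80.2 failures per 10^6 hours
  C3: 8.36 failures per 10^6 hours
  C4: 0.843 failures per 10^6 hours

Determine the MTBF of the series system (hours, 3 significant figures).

Series of exponential components: λ_sys = Σ λ_i
λ_sys = 0.0000552 + 0.0000802 + 0.00000836 + 0.000000843 = 1.4460e-04 /h
MTBF = 1 / λ_sys = 6920 h

6920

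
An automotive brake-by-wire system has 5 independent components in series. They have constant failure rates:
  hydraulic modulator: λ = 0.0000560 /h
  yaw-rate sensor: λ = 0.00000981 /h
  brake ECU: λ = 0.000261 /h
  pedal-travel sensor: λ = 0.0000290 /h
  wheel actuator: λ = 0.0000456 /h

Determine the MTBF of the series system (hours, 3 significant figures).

Series of exponential components: λ_sys = Σ λ_i
λ_sys = 0.0000560 + 0.00000981 + 0.000261 + 0.0000290 + 0.0000456 = 4.0141e-04 /h
MTBF = 1 / λ_sys = 2490 h

2490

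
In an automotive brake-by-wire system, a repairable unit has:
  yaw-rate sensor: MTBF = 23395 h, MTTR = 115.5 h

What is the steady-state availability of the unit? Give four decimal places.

A(yaw-rate sensor) = MTBF/(MTBF+MTTR) = 23395/(23395+115.5) = 0.9951

0.9951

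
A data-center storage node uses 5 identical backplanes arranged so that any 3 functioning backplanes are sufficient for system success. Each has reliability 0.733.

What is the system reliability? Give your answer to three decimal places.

0.878

R = Σ_{i=3}^{5} C(5,i) p^i (1−p)^{5−i} with p = 0.733
C(5,3)·0.733^3·0.267^2 = 0.28076
C(5,4)·0.733^4·0.267^1 = 0.38539
C(5,5)·0.733^5·0.267^0 = 0.21160
Sum = 0.878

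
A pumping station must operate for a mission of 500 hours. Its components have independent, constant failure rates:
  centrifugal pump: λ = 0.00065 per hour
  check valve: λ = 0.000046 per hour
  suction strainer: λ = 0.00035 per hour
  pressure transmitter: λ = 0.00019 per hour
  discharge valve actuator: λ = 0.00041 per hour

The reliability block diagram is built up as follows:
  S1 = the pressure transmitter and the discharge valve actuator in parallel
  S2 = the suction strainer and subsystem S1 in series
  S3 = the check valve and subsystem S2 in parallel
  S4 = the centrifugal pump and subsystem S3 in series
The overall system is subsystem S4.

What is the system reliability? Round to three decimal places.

R(centrifugal pump) = exp(−0.00065 × 500) = 0.72253
R(check valve) = exp(−0.000046 × 500) = 0.97726
R(suction strainer) = exp(−0.00035 × 500) = 0.83946
R(pressure transmitter) = exp(−0.00019 × 500) = 0.90937
R(discharge valve actuator) = exp(−0.00041 × 500) = 0.81465
Parallel (pressure transmitter and discharge valve actuator): 1 − (1 − 0.90937)(1 − 0.81465) = 0.98320
Series (suction strainer and [0.98320]): 0.83946 × 0.98320 = 0.82536
Parallel (check valve and [0.82536]): 1 − (1 − 0.97726)(1 − 0.82536) = 0.99603
Series (centrifugal pump and [0.99603]): 0.72253 × 0.99603 = 0.720

0.720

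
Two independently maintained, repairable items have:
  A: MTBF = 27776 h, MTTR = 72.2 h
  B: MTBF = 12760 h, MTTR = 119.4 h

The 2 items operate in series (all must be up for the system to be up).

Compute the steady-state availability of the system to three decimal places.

A(A) = MTBF/(MTBF+MTTR) = 27776/(27776+72.2) = 0.997407
A(B) = MTBF/(MTBF+MTTR) = 12760/(12760+119.4) = 0.990729
Series availability: 0.997407 × 0.990729 = 0.988

0.988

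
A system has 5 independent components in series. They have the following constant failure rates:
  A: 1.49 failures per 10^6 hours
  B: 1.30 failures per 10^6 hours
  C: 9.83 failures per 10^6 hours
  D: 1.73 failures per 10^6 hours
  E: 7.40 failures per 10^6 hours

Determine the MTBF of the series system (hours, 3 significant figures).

46000

Series of exponential components: λ_sys = Σ λ_i
λ_sys = 0.00000149 + 0.00000130 + 0.00000983 + 0.00000173 + 0.00000740 = 2.1750e-05 /h
MTBF = 1 / λ_sys = 46000 h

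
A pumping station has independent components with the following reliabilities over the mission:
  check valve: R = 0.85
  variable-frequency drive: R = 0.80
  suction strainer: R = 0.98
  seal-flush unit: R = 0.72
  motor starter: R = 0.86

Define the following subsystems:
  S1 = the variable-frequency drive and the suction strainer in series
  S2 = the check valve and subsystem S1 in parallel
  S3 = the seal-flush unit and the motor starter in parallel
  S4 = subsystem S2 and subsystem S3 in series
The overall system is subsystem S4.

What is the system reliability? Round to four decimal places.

0.9297

Series (variable-frequency drive and suction strainer): 0.800000 × 0.980000 = 0.784000
Parallel (check valve and [0.784000]): 1 − (1 − 0.850000)(1 − 0.784000) = 0.967600
Parallel (seal-flush unit and motor starter): 1 − (1 − 0.720000)(1 − 0.860000) = 0.960800
Series ([0.967600] and [0.960800]): 0.967600 × 0.960800 = 0.9297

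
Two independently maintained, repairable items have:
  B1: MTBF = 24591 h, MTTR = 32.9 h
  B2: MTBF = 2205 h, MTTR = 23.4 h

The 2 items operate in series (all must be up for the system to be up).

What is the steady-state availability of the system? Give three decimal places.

0.988

A(B1) = MTBF/(MTBF+MTTR) = 24591/(24591+32.9) = 0.998664
A(B2) = MTBF/(MTBF+MTTR) = 2205/(2205+23.4) = 0.989499
Series availability: 0.998664 × 0.989499 = 0.988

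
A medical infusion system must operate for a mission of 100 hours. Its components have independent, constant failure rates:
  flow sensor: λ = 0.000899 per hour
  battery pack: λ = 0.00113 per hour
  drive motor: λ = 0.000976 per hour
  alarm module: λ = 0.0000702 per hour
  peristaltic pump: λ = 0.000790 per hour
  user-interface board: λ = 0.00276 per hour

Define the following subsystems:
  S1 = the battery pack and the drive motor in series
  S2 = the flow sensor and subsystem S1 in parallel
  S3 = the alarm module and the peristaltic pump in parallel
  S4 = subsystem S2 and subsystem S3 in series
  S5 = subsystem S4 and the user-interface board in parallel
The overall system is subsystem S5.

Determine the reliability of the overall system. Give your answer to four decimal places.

R(flow sensor) = exp(−0.000899 × 100) = 0.914023
R(battery pack) = exp(−0.00113 × 100) = 0.893151
R(drive motor) = exp(−0.000976 × 100) = 0.907012
R(alarm module) = exp(−0.0000702 × 100) = 0.993005
R(peristaltic pump) = exp(−0.000790 × 100) = 0.924040
R(user-interface board) = exp(−0.00276 × 100) = 0.758813
Series (battery pack and drive motor): 0.893151 × 0.907012 = 0.810099
Parallel (flow sensor and [0.810099]): 1 − (1 − 0.914023)(1 − 0.810099) = 0.983673
Parallel (alarm module and peristaltic pump): 1 − (1 − 0.993005)(1 − 0.924040) = 0.999469
Series ([0.983673] and [0.999469]): 0.983673 × 0.999469 = 0.983151
Parallel ([0.983151] and user-interface board): 1 − (1 − 0.983151)(1 − 0.758813) = 0.9959

0.9959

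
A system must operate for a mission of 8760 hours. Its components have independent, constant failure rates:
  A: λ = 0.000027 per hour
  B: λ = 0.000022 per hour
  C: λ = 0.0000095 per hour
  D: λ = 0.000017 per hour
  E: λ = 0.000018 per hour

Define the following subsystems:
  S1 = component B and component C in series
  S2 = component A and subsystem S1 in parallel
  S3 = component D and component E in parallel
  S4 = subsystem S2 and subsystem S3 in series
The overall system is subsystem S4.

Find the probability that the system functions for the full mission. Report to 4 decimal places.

0.9300

R(A) = exp(−0.000027 × 8760) = 0.789370
R(B) = exp(−0.000022 × 8760) = 0.824713
R(C) = exp(−0.0000095 × 8760) = 0.920149
R(D) = exp(−0.000017 × 8760) = 0.861638
R(E) = exp(−0.000018 × 8760) = 0.854123
Series (B and C): 0.824713 × 0.920149 = 0.758859
Parallel (A and [0.758859]): 1 − (1 − 0.789370)(1 − 0.758859) = 0.949208
Parallel (D and E): 1 − (1 − 0.861638)(1 − 0.854123) = 0.979816
Series ([0.949208] and [0.979816]): 0.949208 × 0.979816 = 0.9300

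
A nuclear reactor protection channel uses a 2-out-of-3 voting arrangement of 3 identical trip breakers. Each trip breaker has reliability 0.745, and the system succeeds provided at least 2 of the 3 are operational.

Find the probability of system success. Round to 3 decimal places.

R = Σ_{i=2}^{3} C(3,i) p^i (1−p)^{3−i} with p = 0.745
C(3,2)·0.745^2·0.255^1 = 0.42459
C(3,3)·0.745^3·0.255^0 = 0.41349
Sum = 0.838

0.838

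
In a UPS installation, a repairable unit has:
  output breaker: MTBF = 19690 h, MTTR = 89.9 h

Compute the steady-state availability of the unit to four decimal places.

A(output breaker) = MTBF/(MTBF+MTTR) = 19690/(19690+89.9) = 0.9955

0.9955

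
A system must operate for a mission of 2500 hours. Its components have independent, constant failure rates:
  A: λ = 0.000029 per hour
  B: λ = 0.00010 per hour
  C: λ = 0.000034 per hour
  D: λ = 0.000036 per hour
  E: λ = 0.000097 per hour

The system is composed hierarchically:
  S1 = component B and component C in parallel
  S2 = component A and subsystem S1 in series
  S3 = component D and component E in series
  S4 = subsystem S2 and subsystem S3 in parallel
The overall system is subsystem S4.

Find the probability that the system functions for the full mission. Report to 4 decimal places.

R(A) = exp(−0.000029 × 2500) = 0.930066
R(B) = exp(−0.00010 × 2500) = 0.778801
R(C) = exp(−0.000034 × 2500) = 0.918512
R(D) = exp(−0.000036 × 2500) = 0.913931
R(E) = exp(−0.000097 × 2500) = 0.784664
Parallel (B and C): 1 − (1 − 0.778801)(1 − 0.918512) = 0.981975
Series (A and [0.981975]): 0.930066 × 0.981975 = 0.913302
Series (D and E): 0.913931 × 0.784664 = 0.717129
Parallel ([0.913302] and [0.717129]): 1 − (1 − 0.913302)(1 − 0.717129) = 0.9755

0.9755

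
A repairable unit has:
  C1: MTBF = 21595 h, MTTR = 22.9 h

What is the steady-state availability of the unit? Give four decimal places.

A(C1) = MTBF/(MTBF+MTTR) = 21595/(21595+22.9) = 0.9989

0.9989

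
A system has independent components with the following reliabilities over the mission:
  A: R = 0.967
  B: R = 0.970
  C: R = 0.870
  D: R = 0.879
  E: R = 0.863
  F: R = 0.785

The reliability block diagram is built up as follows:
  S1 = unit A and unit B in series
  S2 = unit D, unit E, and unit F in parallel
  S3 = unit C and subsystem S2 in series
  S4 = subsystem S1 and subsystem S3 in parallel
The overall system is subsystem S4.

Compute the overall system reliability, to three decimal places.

0.992

Series (A and B): 0.96700 × 0.97000 = 0.93799
Parallel (D, E, and F): 1 − (1 − 0.87900)(1 − 0.86300)(1 − 0.78500) = 0.99644
Series (C and [0.99644]): 0.87000 × 0.99644 = 0.86690
Parallel ([0.93799] and [0.86690]): 1 − (1 − 0.93799)(1 − 0.86690) = 0.992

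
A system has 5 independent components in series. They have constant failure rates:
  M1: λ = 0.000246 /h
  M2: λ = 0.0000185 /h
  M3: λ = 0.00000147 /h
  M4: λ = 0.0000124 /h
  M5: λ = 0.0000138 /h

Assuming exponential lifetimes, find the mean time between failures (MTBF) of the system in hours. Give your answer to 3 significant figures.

Series of exponential components: λ_sys = Σ λ_i
λ_sys = 0.000246 + 0.0000185 + 0.00000147 + 0.0000124 + 0.0000138 = 2.9217e-04 /h
MTBF = 1 / λ_sys = 3420 h

3420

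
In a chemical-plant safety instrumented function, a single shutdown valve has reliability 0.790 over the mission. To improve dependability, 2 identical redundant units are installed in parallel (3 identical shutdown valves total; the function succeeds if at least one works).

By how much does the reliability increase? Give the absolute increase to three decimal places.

0.201

R_before = 0.790
R_after = 1 − (1 − 0.790)^3 = 0.991
ΔR = 0.991 − 0.790 = 0.201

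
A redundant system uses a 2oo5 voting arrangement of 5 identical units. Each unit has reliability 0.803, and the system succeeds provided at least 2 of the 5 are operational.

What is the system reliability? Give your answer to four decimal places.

R = Σ_{i=2}^{5} C(5,i) p^i (1−p)^{5−i} with p = 0.803
C(5,2)·0.803^2·0.197^3 = 0.049298
C(5,3)·0.803^3·0.197^2 = 0.200946
C(5,4)·0.803^4·0.197^1 = 0.409542
C(5,5)·0.803^5·0.197^0 = 0.333870
Sum = 0.9937

0.9937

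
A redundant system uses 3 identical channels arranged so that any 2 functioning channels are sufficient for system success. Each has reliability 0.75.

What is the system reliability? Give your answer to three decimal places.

R = Σ_{i=2}^{3} C(3,i) p^i (1−p)^{3−i} with p = 0.75
C(3,2)·0.75^2·0.25^1 = 0.42188
C(3,3)·0.75^3·0.25^0 = 0.42188
Sum = 0.844

0.844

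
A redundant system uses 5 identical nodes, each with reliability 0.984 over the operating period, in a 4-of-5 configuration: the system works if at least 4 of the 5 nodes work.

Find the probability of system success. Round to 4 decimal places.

0.9975

R = Σ_{i=4}^{5} C(5,i) p^i (1−p)^{5−i} with p = 0.984
C(5,4)·0.984^4·0.016^1 = 0.075002
C(5,5)·0.984^5·0.016^0 = 0.922519
Sum = 0.9975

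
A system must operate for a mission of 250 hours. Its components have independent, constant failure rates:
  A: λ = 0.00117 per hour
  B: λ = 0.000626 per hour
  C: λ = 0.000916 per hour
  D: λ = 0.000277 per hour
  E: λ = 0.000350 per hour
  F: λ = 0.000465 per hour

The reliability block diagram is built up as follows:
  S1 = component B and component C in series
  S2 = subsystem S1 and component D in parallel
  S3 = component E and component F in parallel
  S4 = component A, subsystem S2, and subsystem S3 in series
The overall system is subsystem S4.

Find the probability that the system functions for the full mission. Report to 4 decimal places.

0.7237

R(A) = exp(−0.00117 × 250) = 0.746395
R(B) = exp(−0.000626 × 250) = 0.855132
R(C) = exp(−0.000916 × 250) = 0.795329
R(D) = exp(−0.000277 × 250) = 0.933093
R(E) = exp(−0.000350 × 250) = 0.916219
R(F) = exp(−0.000465 × 250) = 0.890253
Series (B and C): 0.855132 × 0.795329 = 0.680111
Parallel ([0.680111] and D): 1 − (1 − 0.680111)(1 − 0.933093) = 0.978597
Parallel (E and F): 1 − (1 − 0.916219)(1 − 0.890253) = 0.990805
Series (A, [0.978597], and [0.990805]): 0.746395 × 0.978597 × 0.990805 = 0.7237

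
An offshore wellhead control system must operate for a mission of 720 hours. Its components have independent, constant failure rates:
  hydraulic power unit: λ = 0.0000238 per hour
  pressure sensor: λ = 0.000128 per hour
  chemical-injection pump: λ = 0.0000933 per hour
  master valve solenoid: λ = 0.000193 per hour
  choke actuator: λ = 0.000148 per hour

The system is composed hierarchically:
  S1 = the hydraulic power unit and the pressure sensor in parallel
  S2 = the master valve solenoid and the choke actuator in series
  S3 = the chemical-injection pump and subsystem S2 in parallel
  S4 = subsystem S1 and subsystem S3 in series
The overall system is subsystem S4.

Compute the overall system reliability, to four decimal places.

R(hydraulic power unit) = exp(−0.0000238 × 720) = 0.983010
R(pressure sensor) = exp(−0.000128 × 720) = 0.911959
R(chemical-injection pump) = exp(−0.0000933 × 720) = 0.935031
R(master valve solenoid) = exp(−0.000193 × 720) = 0.870263
R(choke actuator) = exp(−0.000148 × 720) = 0.898921
Parallel (hydraulic power unit and pressure sensor): 1 − (1 − 0.983010)(1 − 0.911959) = 0.998504
Series (master valve solenoid and choke actuator): 0.870263 × 0.898921 = 0.782298
Parallel (chemical-injection pump and [0.782298]): 1 − (1 − 0.935031)(1 − 0.782298) = 0.985856
Series ([0.998504] and [0.985856]): 0.998504 × 0.985856 = 0.9844

0.9844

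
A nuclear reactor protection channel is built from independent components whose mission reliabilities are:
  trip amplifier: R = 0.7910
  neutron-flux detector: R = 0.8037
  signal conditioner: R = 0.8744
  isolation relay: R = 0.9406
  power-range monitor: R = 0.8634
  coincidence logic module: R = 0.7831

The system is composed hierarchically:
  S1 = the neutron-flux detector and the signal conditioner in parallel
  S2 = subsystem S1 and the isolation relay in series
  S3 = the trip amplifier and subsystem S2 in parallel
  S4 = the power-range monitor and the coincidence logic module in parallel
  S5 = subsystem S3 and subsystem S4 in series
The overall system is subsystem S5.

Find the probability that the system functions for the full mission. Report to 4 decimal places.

0.9536

Parallel (neutron-flux detector and signal conditioner): 1 − (1 − 0.803700)(1 − 0.874400) = 0.975345
Series ([0.975345] and isolation relay): 0.975345 × 0.940600 = 0.917410
Parallel (trip amplifier and [0.917410]): 1 − (1 − 0.791000)(1 − 0.917410) = 0.982739
Parallel (power-range monitor and coincidence logic module): 1 − (1 − 0.863400)(1 − 0.783100) = 0.970371
Series ([0.982739] and [0.970371]): 0.982739 × 0.970371 = 0.9536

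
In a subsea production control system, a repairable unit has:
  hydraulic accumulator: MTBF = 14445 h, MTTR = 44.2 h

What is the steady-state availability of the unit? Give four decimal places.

A(hydraulic accumulator) = MTBF/(MTBF+MTTR) = 14445/(14445+44.2) = 0.9969

0.9969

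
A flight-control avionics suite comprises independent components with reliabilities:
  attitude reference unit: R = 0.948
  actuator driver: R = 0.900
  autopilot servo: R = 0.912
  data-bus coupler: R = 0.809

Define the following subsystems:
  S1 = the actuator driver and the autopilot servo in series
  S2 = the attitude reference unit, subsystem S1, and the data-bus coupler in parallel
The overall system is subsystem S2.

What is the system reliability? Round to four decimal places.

Series (actuator driver and autopilot servo): 0.900000 × 0.912000 = 0.820800
Parallel (attitude reference unit, [0.820800], and data-bus coupler): 1 − (1 − 0.948000)(1 − 0.820800)(1 − 0.809000) = 0.9982

0.9982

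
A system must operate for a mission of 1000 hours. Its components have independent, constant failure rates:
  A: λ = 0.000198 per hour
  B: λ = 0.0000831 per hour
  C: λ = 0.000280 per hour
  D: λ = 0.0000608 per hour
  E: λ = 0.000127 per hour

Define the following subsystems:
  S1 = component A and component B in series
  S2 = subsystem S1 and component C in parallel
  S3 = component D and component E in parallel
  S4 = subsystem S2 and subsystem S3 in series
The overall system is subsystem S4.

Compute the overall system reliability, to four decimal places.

0.9335

R(A) = exp(−0.000198 × 1000) = 0.820370
R(B) = exp(−0.0000831 × 1000) = 0.920259
R(C) = exp(−0.000280 × 1000) = 0.755784
R(D) = exp(−0.0000608 × 1000) = 0.941011
R(E) = exp(−0.000127 × 1000) = 0.880734
Series (A and B): 0.820370 × 0.920259 = 0.754953
Parallel ([0.754953] and C): 1 − (1 − 0.754953)(1 − 0.755784) = 0.940156
Parallel (D and E): 1 − (1 − 0.941011)(1 − 0.880734) = 0.992965
Series ([0.940156] and [0.992965]): 0.940156 × 0.992965 = 0.9335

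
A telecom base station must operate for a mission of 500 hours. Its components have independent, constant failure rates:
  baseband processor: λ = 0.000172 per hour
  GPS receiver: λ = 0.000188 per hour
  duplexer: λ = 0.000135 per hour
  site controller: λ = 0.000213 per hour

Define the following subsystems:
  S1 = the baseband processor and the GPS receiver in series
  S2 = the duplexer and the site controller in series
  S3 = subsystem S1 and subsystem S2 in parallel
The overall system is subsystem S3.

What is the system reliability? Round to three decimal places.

0.974

R(baseband processor) = exp(−0.000172 × 500) = 0.91759
R(GPS receiver) = exp(−0.000188 × 500) = 0.91028
R(duplexer) = exp(−0.000135 × 500) = 0.93473
R(site controller) = exp(−0.000213 × 500) = 0.89898
Series (baseband processor and GPS receiver): 0.91759 × 0.91028 = 0.83526
Series (duplexer and site controller): 0.93473 × 0.89898 = 0.84030
Parallel ([0.83526] and [0.84030]): 1 − (1 − 0.83526)(1 − 0.84030) = 0.974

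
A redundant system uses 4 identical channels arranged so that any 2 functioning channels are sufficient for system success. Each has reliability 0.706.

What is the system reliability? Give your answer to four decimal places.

0.9208

R = Σ_{i=2}^{4} C(4,i) p^i (1−p)^{4−i} with p = 0.706
C(4,2)·0.706^2·0.294^2 = 0.258497
C(4,3)·0.706^3·0.294^1 = 0.413829
C(4,4)·0.706^4·0.294^0 = 0.248438
Sum = 0.9208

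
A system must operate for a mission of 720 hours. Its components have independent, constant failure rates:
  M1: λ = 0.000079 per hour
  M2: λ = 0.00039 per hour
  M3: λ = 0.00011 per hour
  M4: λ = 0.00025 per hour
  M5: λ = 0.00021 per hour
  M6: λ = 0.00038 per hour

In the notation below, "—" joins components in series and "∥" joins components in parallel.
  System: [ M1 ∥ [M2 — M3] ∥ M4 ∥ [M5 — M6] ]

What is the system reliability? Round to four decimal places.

R(M1) = exp(−0.000079 × 720) = 0.944707
R(M2) = exp(−0.00039 × 720) = 0.755179
R(M3) = exp(−0.00011 × 720) = 0.923855
R(M4) = exp(−0.00025 × 720) = 0.835270
R(M5) = exp(−0.00021 × 720) = 0.859676
R(M6) = exp(−0.00038 × 720) = 0.760636
Series (M2 and M3): 0.755179 × 0.923855 = 0.697676
Series (M5 and M6): 0.859676 × 0.760636 = 0.653901
Parallel (M1, [0.697676], M4, and [0.653901]): 1 − (1 − 0.944707)(1 − 0.697676)(1 − 0.835270)(1 − 0.653901) = 0.9990

0.9990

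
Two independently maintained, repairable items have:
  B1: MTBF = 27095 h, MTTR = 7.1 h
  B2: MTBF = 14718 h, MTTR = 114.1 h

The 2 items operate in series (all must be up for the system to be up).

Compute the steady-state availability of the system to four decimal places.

0.9920

A(B1) = MTBF/(MTBF+MTTR) = 27095/(27095+7.1) = 0.999738
A(B2) = MTBF/(MTBF+MTTR) = 14718/(14718+114.1) = 0.992307
Series availability: 0.999738 × 0.992307 = 0.9920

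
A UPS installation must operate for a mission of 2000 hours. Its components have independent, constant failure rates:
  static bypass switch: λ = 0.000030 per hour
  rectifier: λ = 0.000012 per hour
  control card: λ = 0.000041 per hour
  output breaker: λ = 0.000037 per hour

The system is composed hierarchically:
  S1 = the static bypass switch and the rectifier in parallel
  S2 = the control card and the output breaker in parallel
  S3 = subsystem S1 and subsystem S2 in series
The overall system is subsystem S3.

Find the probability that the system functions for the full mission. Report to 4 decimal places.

0.9930

R(static bypass switch) = exp(−0.000030 × 2000) = 0.941765
R(rectifier) = exp(−0.000012 × 2000) = 0.976286
R(control card) = exp(−0.000041 × 2000) = 0.921272
R(output breaker) = exp(−0.000037 × 2000) = 0.928672
Parallel (static bypass switch and rectifier): 1 − (1 − 0.941765)(1 − 0.976286) = 0.998619
Parallel (control card and output breaker): 1 − (1 − 0.921272)(1 − 0.928672) = 0.994384
Series ([0.998619] and [0.994384]): 0.998619 × 0.994384 = 0.9930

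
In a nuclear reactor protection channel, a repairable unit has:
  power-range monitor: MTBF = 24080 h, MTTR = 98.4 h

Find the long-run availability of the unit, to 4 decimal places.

0.9959

A(power-range monitor) = MTBF/(MTBF+MTTR) = 24080/(24080+98.4) = 0.9959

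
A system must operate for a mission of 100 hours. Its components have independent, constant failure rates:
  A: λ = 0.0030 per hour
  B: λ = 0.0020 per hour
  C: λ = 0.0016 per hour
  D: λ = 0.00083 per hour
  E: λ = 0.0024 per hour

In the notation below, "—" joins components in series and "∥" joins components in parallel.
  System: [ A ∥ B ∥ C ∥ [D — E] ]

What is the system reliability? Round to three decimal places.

0.998

R(A) = exp(−0.0030 × 100) = 0.74082
R(B) = exp(−0.0020 × 100) = 0.81873
R(C) = exp(−0.0016 × 100) = 0.85214
R(D) = exp(−0.00083 × 100) = 0.92035
R(E) = exp(−0.0024 × 100) = 0.78663
Series (D and E): 0.92035 × 0.78663 = 0.72397
Parallel (A, B, C, and [0.72397]): 1 − (1 − 0.74082)(1 − 0.81873)(1 − 0.85214)(1 − 0.72397) = 0.998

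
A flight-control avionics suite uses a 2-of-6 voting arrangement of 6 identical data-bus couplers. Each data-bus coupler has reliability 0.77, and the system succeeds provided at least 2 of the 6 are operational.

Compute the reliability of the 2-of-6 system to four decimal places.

R = Σ_{i=2}^{6} C(6,i) p^i (1−p)^{6−i} with p = 0.77
C(6,2)·0.77^2·0.23^4 = 0.024888
C(6,3)·0.77^3·0.23^3 = 0.111093
C(6,4)·0.77^4·0.23^2 = 0.278939
C(6,5)·0.77^5·0.23^1 = 0.373536
C(6,6)·0.77^6·0.23^0 = 0.208422
Sum = 0.9969

0.9969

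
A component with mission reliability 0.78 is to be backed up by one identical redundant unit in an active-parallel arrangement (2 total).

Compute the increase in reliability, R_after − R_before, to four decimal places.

0.1716

R_before = 0.78
R_after = 1 − (1 − 0.78)^2 = 0.9516
ΔR = 0.9516 − 0.78 = 0.1716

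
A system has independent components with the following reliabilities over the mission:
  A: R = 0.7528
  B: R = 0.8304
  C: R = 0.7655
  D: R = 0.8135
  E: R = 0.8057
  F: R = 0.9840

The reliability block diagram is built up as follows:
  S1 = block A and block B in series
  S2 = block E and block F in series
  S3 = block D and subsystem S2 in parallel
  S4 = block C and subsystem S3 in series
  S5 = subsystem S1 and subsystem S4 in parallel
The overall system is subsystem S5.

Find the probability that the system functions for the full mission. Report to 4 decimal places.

Series (A and B): 0.752800 × 0.830400 = 0.625125
Series (E and F): 0.805700 × 0.984000 = 0.792809
Parallel (D and [0.792809]): 1 − (1 − 0.813500)(1 − 0.792809) = 0.961359
Series (C and [0.961359]): 0.765500 × 0.961359 = 0.735920
Parallel ([0.625125] and [0.735920]): 1 − (1 − 0.625125)(1 − 0.735920) = 0.9010

0.9010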